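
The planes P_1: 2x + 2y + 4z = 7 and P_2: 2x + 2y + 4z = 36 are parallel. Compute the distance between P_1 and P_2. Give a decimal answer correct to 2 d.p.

5.92

Same normal n = (2, 2, 4) with |n| = √24; distance = |7 − 36| / |n| = 29/√24 ≈ 5.92.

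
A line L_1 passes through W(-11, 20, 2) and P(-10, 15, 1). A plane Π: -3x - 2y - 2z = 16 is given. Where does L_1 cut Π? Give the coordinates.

A direction vector for L_1 is P − W = (1, -5, -1).
Substitute r = (-11, 20, 2) + t(1, -5, -1) into the plane: -11 + 9t = 16, so t = 3.
Intersection: (-11, 20, 2) + 3·(1, -5, -1) = (-8, 5, -1).

(-8, 5, -1)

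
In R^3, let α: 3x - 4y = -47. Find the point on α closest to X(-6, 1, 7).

(-9, 5, 7)

Foot = X − λn with λ = (n·X − d)/|n|² = (-22 − (-47))/25 = 1.
Foot = (-6, 1, 7) − 1·(3, -4, 0) = (-9, 5, 7).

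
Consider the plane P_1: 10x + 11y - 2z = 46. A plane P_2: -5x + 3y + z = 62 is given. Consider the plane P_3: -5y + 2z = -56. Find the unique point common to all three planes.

(-7, 10, -3)

Solving the 3×3 linear system 10x + 11y - 2z = 46, -5x + 3y + z = 62, -5y + 2z = -56 (e.g. by elimination or Cramer's rule, determinant = 170) gives (-7, 10, -3).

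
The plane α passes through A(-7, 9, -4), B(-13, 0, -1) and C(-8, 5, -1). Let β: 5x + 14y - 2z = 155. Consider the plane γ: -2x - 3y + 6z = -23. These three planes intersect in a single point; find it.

AB = (-6, -9, 3), AC = (-1, -4, 3); a normal to α is AB × AC = (-15, 15, 15).
Using A: α has equation -15x + 15y + 15z = 180.
Solving the 3×3 linear system -15x + 15y + 15z = 180, 5x + 14y - 2z = 155, -2x - 3y + 6z = -23 (e.g. by elimination or Cramer's rule, determinant = -1365) gives (1, 11, 2).

(1, 11, 2)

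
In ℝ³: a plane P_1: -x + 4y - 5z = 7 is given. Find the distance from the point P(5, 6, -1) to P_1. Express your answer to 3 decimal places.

2.623

n·P − d = (-1)·(5) + (4)·(6) + (-5)·(-1) − 7 = 17; |n| = √42.
Distance = |17| / √42 = 17/√42 ≈ 2.623.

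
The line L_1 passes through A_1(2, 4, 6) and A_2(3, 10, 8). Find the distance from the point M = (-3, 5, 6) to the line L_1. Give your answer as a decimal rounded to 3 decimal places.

A direction vector for L_1 is A_2 − A_1 = (1, 6, 2).
Taking (2, 4, 6) on L_1 with direction v = (1, 6, 2): w = M − (2, 4, 6) = (-5, 1, 0), and w × v = (2, 10, -31).
Distance = |w × v| / |v| = √1065 / √41 ≈ 5.097.

5.097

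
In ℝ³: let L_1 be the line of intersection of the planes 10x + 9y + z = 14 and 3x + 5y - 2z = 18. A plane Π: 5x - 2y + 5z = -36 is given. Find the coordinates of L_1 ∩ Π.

Direction of L_1: (10, 9, 1) × (3, 5, -2) = (-23, 23, 23).
A point on L_1: solving the two plane equations with x = 4 gives (4, -2, -8).
Substitute r = (4, -2, -8) + t(-23, 23, 23) into the plane: -16 + (-46)t = -36, so t = 10/23.
Intersection: (4, -2, -8) + (10/23)·(-23, 23, 23) = (-6, 8, 2).

(-6, 8, 2)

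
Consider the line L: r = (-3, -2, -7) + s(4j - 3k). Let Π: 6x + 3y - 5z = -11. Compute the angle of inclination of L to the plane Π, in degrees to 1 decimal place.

sin θ = |n·v| / (|n||v|) = |27| / (√70 · √25) = 0.64542.
θ ≈ 40.2°.

40.2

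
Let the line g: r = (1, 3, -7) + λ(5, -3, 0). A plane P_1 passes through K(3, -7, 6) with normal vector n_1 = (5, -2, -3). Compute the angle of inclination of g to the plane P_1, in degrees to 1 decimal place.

P_1: n_1·r = n_1·K gives 5x - 2y - 3z = 11.
sin θ = |n·v| / (|n||v|) = |31| / (√38 · √34) = 0.86244.
θ ≈ 59.6°.

59.6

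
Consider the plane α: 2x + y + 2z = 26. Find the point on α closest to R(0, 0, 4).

Foot = R − λn with λ = (n·R − d)/|n|² = (8 − 26)/9 = -2.
Foot = (0, 0, 4) − (-2)·(2, 1, 2) = (4, 2, 8).

(4, 2, 8)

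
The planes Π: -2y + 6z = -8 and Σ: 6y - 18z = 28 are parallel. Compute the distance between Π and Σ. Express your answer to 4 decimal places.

0.2108

Rescale Σ by 1/(-3): -2y + 6z = -28/3. Then distance = |-8 − (-28/3)| / √40 ≈ 0.2108.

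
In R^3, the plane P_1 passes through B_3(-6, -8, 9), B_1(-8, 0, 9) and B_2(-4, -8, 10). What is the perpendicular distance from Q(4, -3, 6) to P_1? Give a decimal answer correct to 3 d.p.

B_3B_1 = (-2, 8, 0), B_3B_2 = (2, 0, 1); a normal to P_1 is B_3B_1 × B_3B_2 = (8, 2, -16).
Using B_3: P_1 has equation 8x + 2y - 16z = -208.
n·Q − d = (8)·(4) + (2)·(-3) + (-16)·(6) − (-208) = 138; |n| = √324.
Distance = |138| / √324 = 138/√324 ≈ 7.667.

7.667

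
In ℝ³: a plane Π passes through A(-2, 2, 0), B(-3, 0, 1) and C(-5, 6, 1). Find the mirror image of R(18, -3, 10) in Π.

(0, -9, -20)

AB = (-1, -2, 1), AC = (-3, 4, 1); a normal to Π is AB × AC = (-6, -2, -10).
Using A: Π has equation -6x - 2y - 10z = 8.
λ = (n·R − d)/|n|² = (-202 − 8)/140 = -3/2.
Reflection = R − 2λn = (18, -3, 10) − (-3)·(-6, -2, -10) = (0, -9, -20).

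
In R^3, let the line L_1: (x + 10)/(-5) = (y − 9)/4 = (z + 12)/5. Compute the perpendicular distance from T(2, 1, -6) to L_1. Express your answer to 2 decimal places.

13.63

L_1 has direction (-5, 4, 5) through (-10, 9, -12).
Taking (-10, 9, -12) on L_1 with direction v = (-5, 4, 5): w = T − (-10, 9, -12) = (12, -8, 6), and w × v = (-64, -90, 8).
Distance = |w × v| / |v| = √12260 / √66 ≈ 13.63.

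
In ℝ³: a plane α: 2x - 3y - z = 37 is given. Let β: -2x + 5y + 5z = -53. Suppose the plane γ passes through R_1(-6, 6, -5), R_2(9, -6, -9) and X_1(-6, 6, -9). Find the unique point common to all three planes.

(9, -6, -1)

R_1R_2 = (15, -12, -4), R_1X_1 = (0, 0, -4); a normal to γ is R_1R_2 × R_1X_1 = (48, 60, 0).
Using R_1: γ has equation 48x + 60y = 72.
Solving the 3×3 linear system 2x - 3y - z = 37, -2x + 5y + 5z = -53, 48x + 60y = 72 (e.g. by elimination or Cramer's rule, determinant = -960) gives (9, -6, -1).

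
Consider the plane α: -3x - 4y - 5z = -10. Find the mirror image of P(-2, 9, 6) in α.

(-8, 1, -4)

λ = (n·P − d)/|n|² = (-60 − (-10))/50 = -1.
Reflection = P − 2λn = (-2, 9, 6) − (-2)·(-3, -4, -5) = (-8, 1, -4).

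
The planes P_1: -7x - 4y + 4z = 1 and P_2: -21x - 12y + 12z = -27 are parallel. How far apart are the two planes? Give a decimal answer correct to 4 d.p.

Rescale P_2 by 1/3: -7x - 4y + 4z = -9. Then distance = |1 − (-9)| / √81 ≈ 1.1111.

1.1111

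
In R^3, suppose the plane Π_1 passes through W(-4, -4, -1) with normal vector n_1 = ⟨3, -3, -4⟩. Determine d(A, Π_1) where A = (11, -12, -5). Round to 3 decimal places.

14.577

Π_1: n_1·r = n_1·W gives 3x - 3y - 4z = 4.
n·A − d = (3)·(11) + (-3)·(-12) + (-4)·(-5) − 4 = 85; |n| = √34.
Distance = |85| / √34 = 85/√34 ≈ 14.577.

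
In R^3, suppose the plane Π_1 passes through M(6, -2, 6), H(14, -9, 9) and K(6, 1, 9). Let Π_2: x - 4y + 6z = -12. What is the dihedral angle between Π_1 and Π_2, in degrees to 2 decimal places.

50.45

MH = (8, -7, 3), MK = (0, 3, 3); a normal to Π_1 is MH × MK = (-30, -24, 24).
Using M: Π_1 has equation -30x - 24y + 24z = 12.
cos θ = |n₁·n₂| / (|n₁||n₂|) = |210| / (√2052 · √53).
θ = arccos(0.63678) ≈ 50.45°.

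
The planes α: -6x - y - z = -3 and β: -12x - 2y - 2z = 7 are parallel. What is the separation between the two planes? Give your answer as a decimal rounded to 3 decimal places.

Rescale β by 1/2: -6x - y - z = 7/2. Then distance = |-3 − (7/2)| / √38 ≈ 1.054.

1.054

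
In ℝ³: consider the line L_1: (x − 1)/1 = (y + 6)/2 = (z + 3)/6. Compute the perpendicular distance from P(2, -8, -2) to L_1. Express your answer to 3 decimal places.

L_1 has direction (1, 2, 6) through (1, -6, -3).
Taking (1, -6, -3) on L_1 with direction v = (1, 2, 6): w = P − (1, -6, -3) = (1, -2, 1), and w × v = (-14, -5, 4).
Distance = |w × v| / |v| = √237 / √41 ≈ 2.404.

2.404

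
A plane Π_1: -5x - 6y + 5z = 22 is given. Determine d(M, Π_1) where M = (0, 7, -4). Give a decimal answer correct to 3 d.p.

9.058

n·M − d = (-5)·(0) + (-6)·(7) + (5)·(-4) − 22 = -84; |n| = √86.
Distance = |-84| / √86 = 84/√86 ≈ 9.058.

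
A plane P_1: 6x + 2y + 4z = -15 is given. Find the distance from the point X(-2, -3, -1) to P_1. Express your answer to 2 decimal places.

n·X − d = (6)·(-2) + (2)·(-3) + (4)·(-1) − (-15) = -7; |n| = √56.
Distance = |-7| / √56 = 7/√56 ≈ 0.94.

0.94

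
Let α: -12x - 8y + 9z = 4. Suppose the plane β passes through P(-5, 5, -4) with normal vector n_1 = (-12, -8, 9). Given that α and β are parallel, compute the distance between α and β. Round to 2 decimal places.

1.18

β: n_1·r = n_1·P gives -12x - 8y + 9z = -16.
Same normal n = (-12, -8, 9) with |n| = √289; distance = |4 − (-16)| / |n| = 20/√289 ≈ 1.18.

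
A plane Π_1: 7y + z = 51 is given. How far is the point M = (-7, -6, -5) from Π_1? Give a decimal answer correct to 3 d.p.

13.859

n·M − d = (0)·(-7) + (7)·(-6) + (1)·(-5) − 51 = -98; |n| = √50.
Distance = |-98| / √50 = 98/√50 ≈ 13.859.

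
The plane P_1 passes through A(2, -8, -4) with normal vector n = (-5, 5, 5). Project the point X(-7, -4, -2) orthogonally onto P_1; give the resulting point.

(-2, -9, -7)

P_1: n·r = n·A gives -5x + 5y + 5z = -70.
Foot = X − λn with λ = (n·X − d)/|n|² = (5 − (-70))/75 = 1.
Foot = (-7, -4, -2) − 1·(-5, 5, 5) = (-2, -9, -7).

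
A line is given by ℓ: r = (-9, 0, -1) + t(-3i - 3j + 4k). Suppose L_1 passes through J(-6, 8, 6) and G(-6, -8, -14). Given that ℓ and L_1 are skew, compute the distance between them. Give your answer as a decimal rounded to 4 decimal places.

1.5630

A direction vector for L_1 is G − J = (0, -16, -20).
Common perpendicular direction n = (-3, -3, 4) × (0, -16, -20) = (124, -60, 48).
With w = (-6, 8, 6) − (-9, 0, -1) = (3, 8, 7), w · n = 228.
Distance = |w · n| / |n| = |228| / √21280 ≈ 1.5630.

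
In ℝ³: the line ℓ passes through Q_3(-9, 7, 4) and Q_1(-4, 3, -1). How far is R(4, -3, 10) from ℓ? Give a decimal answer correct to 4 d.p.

A direction vector for ℓ is Q_1 − Q_3 = (5, -4, -5).
Taking (-9, 7, 4) on ℓ with direction v = (5, -4, -5): w = R − (-9, 7, 4) = (13, -10, 6), and w × v = (74, 95, -2).
Distance = |w × v| / |v| = √14505 / √66 ≈ 14.8247.

14.8247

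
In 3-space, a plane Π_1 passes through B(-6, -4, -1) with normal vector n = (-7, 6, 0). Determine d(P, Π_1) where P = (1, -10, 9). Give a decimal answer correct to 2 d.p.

Π_1: n·r = n·B gives -7x + 6y = 18.
n·P − d = (-7)·(1) + (6)·(-10) + (0)·(9) − 18 = -85; |n| = √85.
Distance = |-85| / √85 = 85/√85 ≈ 9.22.

9.22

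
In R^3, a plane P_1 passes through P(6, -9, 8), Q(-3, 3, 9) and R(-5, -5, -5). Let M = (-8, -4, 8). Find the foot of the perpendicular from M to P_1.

(-3, 0, 5)

PQ = (-9, 12, 1), PR = (-11, 4, -13); a normal to P_1 is PQ × PR = (-160, -128, 96).
Using P: P_1 has equation -160x - 128y + 96z = 960.
Foot = M − λn with λ = (n·M − d)/|n|² = (2560 − 960)/51200 = 1/32.
Foot = (-8, -4, 8) − (1/32)·(-160, -128, 96) = (-3, 0, 5).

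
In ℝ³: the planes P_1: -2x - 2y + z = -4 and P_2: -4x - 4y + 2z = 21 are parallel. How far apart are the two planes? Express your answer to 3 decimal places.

4.833

Rescale P_2 by 1/2: -2x - 2y + z = 21/2. Then distance = |-4 − (21/2)| / √9 ≈ 4.833.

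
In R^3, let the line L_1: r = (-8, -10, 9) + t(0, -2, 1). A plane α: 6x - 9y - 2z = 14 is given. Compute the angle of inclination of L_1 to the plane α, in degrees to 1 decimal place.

sin θ = |n·v| / (|n||v|) = |16| / (√121 · √5) = 0.65049.
θ ≈ 40.6°.

40.6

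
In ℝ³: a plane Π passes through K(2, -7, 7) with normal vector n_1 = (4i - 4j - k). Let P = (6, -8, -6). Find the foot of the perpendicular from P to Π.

Π: n_1·r = n_1·K gives 4x - 4y - z = 29.
Foot = P − λn with λ = (n·P − d)/|n|² = (62 − 29)/33 = 1.
Foot = (6, -8, -6) − 1·(4, -4, -1) = (2, -4, -5).

(2, -4, -5)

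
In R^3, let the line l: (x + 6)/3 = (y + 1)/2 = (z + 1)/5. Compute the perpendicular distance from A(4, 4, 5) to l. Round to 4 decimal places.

l has direction (3, 2, 5) through (-6, -1, -1).
Taking (-6, -1, -1) on l with direction v = (3, 2, 5): w = A − (-6, -1, -1) = (10, 5, 6), and w × v = (13, -32, 5).
Distance = |w × v| / |v| = √1218 / √38 ≈ 5.6615.

5.6615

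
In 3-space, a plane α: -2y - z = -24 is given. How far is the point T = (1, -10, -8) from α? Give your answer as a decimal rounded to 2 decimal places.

23.26

n·T − d = (0)·(1) + (-2)·(-10) + (-1)·(-8) − (-24) = 52; |n| = √5.
Distance = |52| / √5 = 52/√5 ≈ 23.26.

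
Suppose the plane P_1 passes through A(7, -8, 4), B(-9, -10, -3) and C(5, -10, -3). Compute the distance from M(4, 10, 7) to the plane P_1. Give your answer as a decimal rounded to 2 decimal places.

16.48

AB = (-16, -2, -7), AC = (-2, -2, -7); a normal to P_1 is AB × AC = (0, -98, 28).
Using A: P_1 has equation -98y + 28z = 896.
n·M − d = (0)·(4) + (-98)·(10) + (28)·(7) − 896 = -1680; |n| = √10388.
Distance = |-1680| / √10388 = 1680/√10388 ≈ 16.48.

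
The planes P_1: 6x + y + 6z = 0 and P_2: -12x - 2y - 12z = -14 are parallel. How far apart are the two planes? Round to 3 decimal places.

Rescale P_2 by 1/(-2): 6x + y + 6z = 7. Then distance = |0 − 7| / √73 ≈ 0.819.

0.819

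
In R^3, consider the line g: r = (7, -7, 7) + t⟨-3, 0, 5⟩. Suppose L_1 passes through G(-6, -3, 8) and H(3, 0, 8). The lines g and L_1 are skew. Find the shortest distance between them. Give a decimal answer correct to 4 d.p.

A direction vector for L_1 is H − G = (9, 3, 0).
Common perpendicular direction n = (-3, 0, 5) × (9, 3, 0) = (-15, 45, -9).
With w = (-6, -3, 8) − (7, -7, 7) = (-13, 4, 1), w · n = 366.
Distance = |w · n| / |n| = |366| / √2331 ≈ 7.5807.

7.5807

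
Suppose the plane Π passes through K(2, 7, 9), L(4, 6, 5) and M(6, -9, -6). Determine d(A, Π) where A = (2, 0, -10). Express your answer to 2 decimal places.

7.46

KL = (2, -1, -4), KM = (4, -16, -15); a normal to Π is KL × KM = (-49, 14, -28).
Using K: Π has equation -49x + 14y - 28z = -252.
n·A − d = (-49)·(2) + (14)·(0) + (-28)·(-10) − (-252) = 434; |n| = √3381.
Distance = |434| / √3381 = 434/√3381 ≈ 7.46.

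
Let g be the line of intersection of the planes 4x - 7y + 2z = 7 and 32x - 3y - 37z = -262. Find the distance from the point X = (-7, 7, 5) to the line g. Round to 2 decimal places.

Direction of g: (4, -7, 2) × (32, -3, -37) = (265, 212, 212).
A point on g: solving the two plane equations with x = 0 gives (0, 1, 7).
Taking (0, 1, 7) on g with direction v = (265, 212, 212): w = X − (0, 1, 7) = (-7, 6, -2), and w × v = (1696, 954, -3074).
Distance = |w × v| / |v| = √13236008 / √160113 ≈ 9.09.

9.09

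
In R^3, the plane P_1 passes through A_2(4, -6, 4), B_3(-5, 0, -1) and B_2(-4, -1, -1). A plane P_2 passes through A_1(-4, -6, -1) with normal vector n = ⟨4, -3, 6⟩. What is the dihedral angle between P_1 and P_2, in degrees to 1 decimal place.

A_2B_3 = (-9, 6, -5), A_2B_2 = (-8, 5, -5); a normal to P_1 is A_2B_3 × A_2B_2 = (-5, -5, 3).
Using A_2: P_1 has equation -5x - 5y + 3z = 22.
P_2: n·r = n·A_1 gives 4x - 3y + 6z = -4.
cos θ = |n₁·n₂| / (|n₁||n₂|) = |13| / (√59 · √61).
θ = arccos(0.21670) ≈ 77.5°.

77.5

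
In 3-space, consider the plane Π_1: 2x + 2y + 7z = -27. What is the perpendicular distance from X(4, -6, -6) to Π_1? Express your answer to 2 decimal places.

2.52

n·X − d = (2)·(4) + (2)·(-6) + (7)·(-6) − (-27) = -19; |n| = √57.
Distance = |-19| / √57 = 19/√57 ≈ 2.52.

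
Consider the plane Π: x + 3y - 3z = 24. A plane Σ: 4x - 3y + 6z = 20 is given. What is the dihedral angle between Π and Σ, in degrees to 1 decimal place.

cos θ = |n₁·n₂| / (|n₁||n₂|) = |-23| / (√19 · √61).
θ = arccos(0.67559) ≈ 47.5°.

47.5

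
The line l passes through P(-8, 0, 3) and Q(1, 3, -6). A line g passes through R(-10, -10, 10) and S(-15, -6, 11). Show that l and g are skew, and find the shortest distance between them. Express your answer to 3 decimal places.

1.100

A direction vector for l is Q − P = (9, 3, -9).
A direction vector for g is S − R = (-5, 4, 1).
Common perpendicular direction n = (9, 3, -9) × (-5, 4, 1) = (39, 36, 51).
With w = (-10, -10, 10) − (-8, 0, 3) = (-2, -10, 7), w · n = -81.
Since n ≠ 0 the lines are not parallel, and w · n = -81 ≠ 0 so they do not intersect; hence they are skew.
Distance = |w · n| / |n| = |-81| / √5418 ≈ 1.100.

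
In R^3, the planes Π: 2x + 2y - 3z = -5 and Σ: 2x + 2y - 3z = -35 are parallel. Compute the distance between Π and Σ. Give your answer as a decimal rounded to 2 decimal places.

7.28

Same normal n = (2, 2, -3) with |n| = √17; distance = |-5 − (-35)| / |n| = 30/√17 ≈ 7.28.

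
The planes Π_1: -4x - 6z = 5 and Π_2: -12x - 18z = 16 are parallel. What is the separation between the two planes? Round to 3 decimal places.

Rescale Π_2 by 1/3: -4x - 6z = 16/3. Then distance = |5 − (16/3)| / √52 ≈ 0.046.

0.046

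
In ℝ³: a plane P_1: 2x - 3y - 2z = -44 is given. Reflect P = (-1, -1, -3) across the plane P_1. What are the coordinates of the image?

(-13, 17, 9)

λ = (n·P − d)/|n|² = (7 − (-44))/17 = 3.
Reflection = P − 2λn = (-1, -1, -3) − 6·(2, -3, -2) = (-13, 17, 9).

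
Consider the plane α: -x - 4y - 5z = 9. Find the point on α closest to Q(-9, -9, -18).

Foot = Q − λn with λ = (n·Q − d)/|n|² = (135 − 9)/42 = 3.
Foot = (-9, -9, -18) − 3·(-1, -4, -5) = (-6, 3, -3).

(-6, 3, -3)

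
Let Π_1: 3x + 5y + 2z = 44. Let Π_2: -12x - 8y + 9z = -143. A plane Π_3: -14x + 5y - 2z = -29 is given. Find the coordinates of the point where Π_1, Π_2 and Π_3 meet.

(5, 7, -3)

Solving the 3×3 linear system 3x + 5y + 2z = 44, -12x - 8y + 9z = -143, -14x + 5y - 2z = -29 (e.g. by elimination or Cramer's rule, determinant = -1181) gives (5, 7, -3).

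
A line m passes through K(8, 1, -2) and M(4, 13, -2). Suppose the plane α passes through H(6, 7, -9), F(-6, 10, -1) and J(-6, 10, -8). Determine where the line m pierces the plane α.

(6, 7, -2)

A direction vector for m is M − K = (-4, 12, 0).
HF = (-12, 3, 8), HJ = (-12, 3, 1); a normal to α is HF × HJ = (-21, -84, 0).
Using H: α has equation -21x - 84y = -714.
Substitute r = (8, 1, -2) + t(-4, 12, 0) into the plane: -252 + (-924)t = -714, so t = 1/2.
Intersection: (8, 1, -2) + (1/2)·(-4, 12, 0) = (6, 7, -2).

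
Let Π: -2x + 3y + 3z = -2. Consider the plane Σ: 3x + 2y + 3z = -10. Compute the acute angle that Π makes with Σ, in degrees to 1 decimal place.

65.9

cos θ = |n₁·n₂| / (|n₁||n₂|) = |9| / (√22 · √22).
θ = arccos(0.40909) ≈ 65.9°.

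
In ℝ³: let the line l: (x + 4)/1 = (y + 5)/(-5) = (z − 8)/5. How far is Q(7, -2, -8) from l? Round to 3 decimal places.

l has direction (1, -5, 5) through (-4, -5, 8).
Taking (-4, -5, 8) on l with direction v = (1, -5, 5): w = Q − (-4, -5, 8) = (11, 3, -16), and w × v = (-65, -71, -58).
Distance = |w × v| / |v| = √12630 / √51 ≈ 15.737.

15.737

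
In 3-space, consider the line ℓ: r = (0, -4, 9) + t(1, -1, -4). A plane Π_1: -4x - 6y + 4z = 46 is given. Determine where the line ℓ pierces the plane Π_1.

(1, -5, 5)

Substitute r = (0, -4, 9) + t(1, -1, -4) into the plane: 60 + (-14)t = 46, so t = 1.
Intersection: (0, -4, 9) + 1·(1, -1, -4) = (1, -5, 5).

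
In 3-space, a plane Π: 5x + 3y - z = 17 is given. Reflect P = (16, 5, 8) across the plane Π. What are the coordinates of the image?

λ = (n·P − d)/|n|² = (87 − 17)/35 = 2.
Reflection = P − 2λn = (16, 5, 8) − 4·(5, 3, -1) = (-4, -7, 12).

(-4, -7, 12)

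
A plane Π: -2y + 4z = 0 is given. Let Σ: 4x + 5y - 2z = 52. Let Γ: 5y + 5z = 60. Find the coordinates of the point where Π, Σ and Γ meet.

(5, 8, 4)

Solving the 3×3 linear system -2y + 4z = 0, 4x + 5y - 2z = 52, 5y + 5z = 60 (e.g. by elimination or Cramer's rule, determinant = 120) gives (5, 8, 4).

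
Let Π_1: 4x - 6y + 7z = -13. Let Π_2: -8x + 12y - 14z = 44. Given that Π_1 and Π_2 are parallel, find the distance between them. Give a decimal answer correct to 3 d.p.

Rescale Π_2 by 1/(-2): 4x - 6y + 7z = -22. Then distance = |-13 − (-22)| / √101 ≈ 0.896.

0.896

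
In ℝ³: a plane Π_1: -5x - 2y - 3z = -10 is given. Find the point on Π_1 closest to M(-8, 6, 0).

(-3, 8, 3)

Foot = M − λn with λ = (n·M − d)/|n|² = (28 − (-10))/38 = 1.
Foot = (-8, 6, 0) − 1·(-5, -2, -3) = (-3, 8, 3).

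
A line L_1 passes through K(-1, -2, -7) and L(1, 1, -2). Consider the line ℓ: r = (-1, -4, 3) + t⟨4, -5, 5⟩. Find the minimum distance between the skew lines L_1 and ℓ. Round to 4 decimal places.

5.1355

A direction vector for L_1 is L − K = (2, 3, 5).
Common perpendicular direction n = (2, 3, 5) × (4, -5, 5) = (40, 10, -22).
With w = (-1, -4, 3) − (-1, -2, -7) = (0, -2, 10), w · n = -240.
Distance = |w · n| / |n| = |-240| / √2184 ≈ 5.1355.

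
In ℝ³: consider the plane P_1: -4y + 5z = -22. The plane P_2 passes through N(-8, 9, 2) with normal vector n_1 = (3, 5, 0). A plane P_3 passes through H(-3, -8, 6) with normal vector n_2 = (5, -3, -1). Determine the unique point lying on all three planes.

P_2: n_1·r = n_1·N gives 3x + 5y = 21.
P_3: n_2·r = n_2·H gives 5x - 3y - z = 3.
Solving the 3×3 linear system -4y + 5z = -22, 3x + 5y = 21, 5x - 3y - z = 3 (e.g. by elimination or Cramer's rule, determinant = -182) gives (2, 3, -2).

(2, 3, -2)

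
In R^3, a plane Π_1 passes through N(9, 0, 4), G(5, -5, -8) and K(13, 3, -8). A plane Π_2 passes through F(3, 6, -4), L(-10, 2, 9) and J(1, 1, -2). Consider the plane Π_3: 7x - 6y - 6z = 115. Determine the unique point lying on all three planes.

NG = (-4, -5, -12), NK = (4, 3, -12); a normal to Π_1 is NG × NK = (96, -96, 8).
Using N: Π_1 has equation 96x - 96y + 8z = 896.
FL = (-13, -4, 13), FJ = (-2, -5, 2); a normal to Π_2 is FL × FJ = (57, 0, 57).
Using F: Π_2 has equation 57x + 57z = -57.
Solving the 3×3 linear system 96x - 96y + 8z = 896, 57x + 57z = -57, 7x - 6y - 6z = 115 (e.g. by elimination or Cramer's rule, determinant = -41040) gives (7, -3, -8).

(7, -3, -8)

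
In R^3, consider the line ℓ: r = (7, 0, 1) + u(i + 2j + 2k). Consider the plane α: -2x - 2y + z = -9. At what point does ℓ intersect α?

Substitute r = (7, 0, 1) + t(1, 2, 2) into the plane: -13 + (-4)t = -9, so t = -1.
Intersection: (7, 0, 1) + (-1)·(1, 2, 2) = (6, -2, -1).

(6, -2, -1)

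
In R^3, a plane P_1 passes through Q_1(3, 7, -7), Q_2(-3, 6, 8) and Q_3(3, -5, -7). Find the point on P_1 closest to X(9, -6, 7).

Q_1Q_2 = (-6, -1, 15), Q_1Q_3 = (0, -12, 0); a normal to P_1 is Q_1Q_2 × Q_1Q_3 = (180, 0, 72).
Using Q_1: P_1 has equation 180x + 72z = 36.
Foot = X − λn with λ = (n·X − d)/|n|² = (2124 − 36)/37584 = 1/18.
Foot = (9, -6, 7) − (1/18)·(180, 0, 72) = (-1, -6, 3).

(-1, -6, 3)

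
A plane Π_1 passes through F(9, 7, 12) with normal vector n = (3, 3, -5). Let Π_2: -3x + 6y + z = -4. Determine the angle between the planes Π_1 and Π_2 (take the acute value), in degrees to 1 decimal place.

Π_1: n·r = n·F gives 3x + 3y - 5z = -12.
cos θ = |n₁·n₂| / (|n₁||n₂|) = |4| / (√43 · √46).
θ = arccos(0.08994) ≈ 84.8°.

84.8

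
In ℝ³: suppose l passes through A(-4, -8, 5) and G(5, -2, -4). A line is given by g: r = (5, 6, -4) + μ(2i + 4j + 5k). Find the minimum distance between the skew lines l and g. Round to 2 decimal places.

5.34

A direction vector for l is G − A = (9, 6, -9).
Common perpendicular direction n = (9, 6, -9) × (2, 4, 5) = (66, -63, 24).
With w = (5, 6, -4) − (-4, -8, 5) = (9, 14, -9), w · n = -504.
Distance = |w · n| / |n| = |-504| / √8901 ≈ 5.34.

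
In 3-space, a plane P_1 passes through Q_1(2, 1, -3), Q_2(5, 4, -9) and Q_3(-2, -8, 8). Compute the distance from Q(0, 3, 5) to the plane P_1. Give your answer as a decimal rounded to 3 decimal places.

Q_1Q_2 = (3, 3, -6), Q_1Q_3 = (-4, -9, 11); a normal to P_1 is Q_1Q_2 × Q_1Q_3 = (-21, -9, -15).
Using Q_1: P_1 has equation -21x - 9y - 15z = -6.
n·Q − d = (-21)·(0) + (-9)·(3) + (-15)·(5) − (-6) = -96; |n| = √747.
Distance = |-96| / √747 = 96/√747 ≈ 3.512.

3.512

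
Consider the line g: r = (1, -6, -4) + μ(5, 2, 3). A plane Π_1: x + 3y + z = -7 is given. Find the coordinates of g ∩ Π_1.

Substitute r = (1, -6, -4) + t(5, 2, 3) into the plane: -21 + 14t = -7, so t = 1.
Intersection: (1, -6, -4) + 1·(5, 2, 3) = (6, -4, -1).

(6, -4, -1)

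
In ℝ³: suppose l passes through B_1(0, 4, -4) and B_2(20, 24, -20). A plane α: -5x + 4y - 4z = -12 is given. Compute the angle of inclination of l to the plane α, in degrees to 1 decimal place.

A direction vector for l is B_2 − B_1 = (20, 20, -16).
sin θ = |n·v| / (|n||v|) = |44| / (√57 · √1056) = 0.17934.
θ ≈ 10.3°.

10.3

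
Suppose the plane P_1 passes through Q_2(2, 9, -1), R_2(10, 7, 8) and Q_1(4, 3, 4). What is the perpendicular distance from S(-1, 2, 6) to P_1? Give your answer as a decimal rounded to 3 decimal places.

Q_2R_2 = (8, -2, 9), Q_2Q_1 = (2, -6, 5); a normal to P_1 is Q_2R_2 × Q_2Q_1 = (44, -22, -44).
Using Q_2: P_1 has equation 44x - 22y - 44z = -66.
n·S − d = (44)·(-1) + (-22)·(2) + (-44)·(6) − (-66) = -286; |n| = √4356.
Distance = |-286| / √4356 = 286/√4356 ≈ 4.333.

4.333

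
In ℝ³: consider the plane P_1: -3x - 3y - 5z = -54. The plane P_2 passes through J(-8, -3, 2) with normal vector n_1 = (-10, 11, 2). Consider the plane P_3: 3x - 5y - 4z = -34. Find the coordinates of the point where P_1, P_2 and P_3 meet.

(7, 11, 0)

P_2: n_1·r = n_1·J gives -10x + 11y + 2z = 51.
Solving the 3×3 linear system -3x - 3y - 5z = -54, -10x + 11y + 2z = 51, 3x - 5y - 4z = -34 (e.g. by elimination or Cramer's rule, determinant = 119) gives (7, 11, 0).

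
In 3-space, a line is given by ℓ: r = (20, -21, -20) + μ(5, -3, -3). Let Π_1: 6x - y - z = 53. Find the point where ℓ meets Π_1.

Substitute r = (20, -21, -20) + t(5, -3, -3) into the plane: 161 + 36t = 53, so t = -3.
Intersection: (20, -21, -20) + (-3)·(5, -3, -3) = (5, -12, -11).

(5, -12, -11)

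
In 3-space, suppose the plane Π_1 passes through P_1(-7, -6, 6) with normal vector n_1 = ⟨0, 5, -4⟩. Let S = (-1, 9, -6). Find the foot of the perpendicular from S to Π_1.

Π_1: n_1·r = n_1·P_1 gives 5y - 4z = -54.
Foot = S − λn with λ = (n·S − d)/|n|² = (69 − (-54))/41 = 3.
Foot = (-1, 9, -6) − 3·(0, 5, -4) = (-1, -6, 6).

(-1, -6, 6)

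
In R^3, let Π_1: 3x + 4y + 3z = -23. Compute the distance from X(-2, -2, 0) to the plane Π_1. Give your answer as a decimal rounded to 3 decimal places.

n·X − d = (3)·(-2) + (4)·(-2) + (3)·(0) − (-23) = 9; |n| = √34.
Distance = |9| / √34 = 9/√34 ≈ 1.543.

1.543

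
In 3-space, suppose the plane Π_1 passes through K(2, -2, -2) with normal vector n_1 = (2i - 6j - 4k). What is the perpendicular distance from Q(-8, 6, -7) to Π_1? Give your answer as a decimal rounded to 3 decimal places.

6.414

Π_1: n_1·r = n_1·K gives 2x - 6y - 4z = 24.
n·Q − d = (2)·(-8) + (-6)·(6) + (-4)·(-7) − 24 = -48; |n| = √56.
Distance = |-48| / √56 = 48/√56 ≈ 6.414.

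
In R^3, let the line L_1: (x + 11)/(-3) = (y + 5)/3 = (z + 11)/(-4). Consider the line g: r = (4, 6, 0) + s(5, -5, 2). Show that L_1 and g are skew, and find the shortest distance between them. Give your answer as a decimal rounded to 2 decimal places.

18.38

L_1 has direction (-3, 3, -4) through (-11, -5, -11).
Common perpendicular direction n = (-3, 3, -4) × (5, -5, 2) = (-14, -14, 0).
With w = (4, 6, 0) − (-11, -5, -11) = (15, 11, 11), w · n = -364.
Since n ≠ 0 the lines are not parallel, and w · n = -364 ≠ 0 so they do not intersect; hence they are skew.
Distance = |w · n| / |n| = |-364| / √392 ≈ 18.38.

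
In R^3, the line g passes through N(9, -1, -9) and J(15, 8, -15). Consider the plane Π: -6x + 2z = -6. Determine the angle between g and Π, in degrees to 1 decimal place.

A direction vector for g is J − N = (6, 9, -6).
sin θ = |n·v| / (|n||v|) = |-48| / (√40 · √153) = 0.61357.
θ ≈ 37.8°.

37.8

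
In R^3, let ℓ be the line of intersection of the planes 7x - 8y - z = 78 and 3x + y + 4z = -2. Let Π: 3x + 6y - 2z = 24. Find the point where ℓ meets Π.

Direction of ℓ: (7, -8, -1) × (3, 1, 4) = (-31, -31, 31).
A point on ℓ: solving the two plane equations with x = -12 gives (-12, -22, 14).
Substitute r = (-12, -22, 14) + t(-31, -31, 31) into the plane: -196 + (-341)t = 24, so t = -20/31.
Intersection: (-12, -22, 14) + (-20/31)·(-31, -31, 31) = (8, -2, -6).

(8, -2, -6)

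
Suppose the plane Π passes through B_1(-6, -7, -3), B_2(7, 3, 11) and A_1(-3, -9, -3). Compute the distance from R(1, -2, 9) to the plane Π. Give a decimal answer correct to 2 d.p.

B_1B_2 = (13, 10, 14), B_1A_1 = (3, -2, 0); a normal to Π is B_1B_2 × B_1A_1 = (28, 42, -56).
Using B_1: Π has equation 28x + 42y - 56z = -294.
n·R − d = (28)·(1) + (42)·(-2) + (-56)·(9) − (-294) = -266; |n| = √5684.
Distance = |-266| / √5684 = 266/√5684 ≈ 3.53.

3.53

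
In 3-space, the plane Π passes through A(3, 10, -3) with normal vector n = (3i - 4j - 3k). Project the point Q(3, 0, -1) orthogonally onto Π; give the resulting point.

(0, 4, 2)

Π: n·r = n·A gives 3x - 4y - 3z = -22.
Foot = Q − λn with λ = (n·Q − d)/|n|² = (12 − (-22))/34 = 1.
Foot = (3, 0, -1) − 1·(3, -4, -3) = (0, 4, 2).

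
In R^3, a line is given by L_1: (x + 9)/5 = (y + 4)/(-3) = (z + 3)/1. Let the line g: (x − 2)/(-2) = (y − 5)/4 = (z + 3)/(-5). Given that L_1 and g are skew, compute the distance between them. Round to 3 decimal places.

L_1 has direction (5, -3, 1) through (-9, -4, -3).
g has direction (-2, 4, -5) through (2, 5, -3).
Common perpendicular direction n = (5, -3, 1) × (-2, 4, -5) = (11, 23, 14).
With w = (2, 5, -3) − (-9, -4, -3) = (11, 9, 0), w · n = 328.
Distance = |w · n| / |n| = |328| / √846 ≈ 11.277.

11.277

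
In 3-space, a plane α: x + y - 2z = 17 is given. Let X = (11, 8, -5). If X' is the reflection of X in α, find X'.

λ = (n·X − d)/|n|² = (29 − 17)/6 = 2.
Reflection = X − 2λn = (11, 8, -5) − 4·(1, 1, -2) = (7, 4, 3).

(7, 4, 3)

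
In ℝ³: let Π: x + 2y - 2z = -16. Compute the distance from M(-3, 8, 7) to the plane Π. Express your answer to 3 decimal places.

5.000

n·M − d = (1)·(-3) + (2)·(8) + (-2)·(7) − (-16) = 15; |n| = √9.
Distance = |15| / √9 = 15/√9 ≈ 5.000.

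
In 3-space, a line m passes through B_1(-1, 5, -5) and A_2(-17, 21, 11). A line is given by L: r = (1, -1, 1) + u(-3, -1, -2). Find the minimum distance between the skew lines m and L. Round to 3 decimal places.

8.024

A direction vector for m is A_2 − B_1 = (-16, 16, 16).
Common perpendicular direction n = (-16, 16, 16) × (-3, -1, -2) = (-16, -80, 64).
With w = (1, -1, 1) − (-1, 5, -5) = (2, -6, 6), w · n = 832.
Distance = |w · n| / |n| = |832| / √10752 ≈ 8.024.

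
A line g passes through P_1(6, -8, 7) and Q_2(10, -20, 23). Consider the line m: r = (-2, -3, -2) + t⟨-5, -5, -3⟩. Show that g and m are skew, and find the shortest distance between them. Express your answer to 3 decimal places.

A direction vector for g is Q_2 − P_1 = (4, -12, 16).
Common perpendicular direction n = (4, -12, 16) × (-5, -5, -3) = (116, -68, -80).
With w = (-2, -3, -2) − (6, -8, 7) = (-8, 5, -9), w · n = -548.
Since n ≠ 0 the lines are not parallel, and w · n = -548 ≠ 0 so they do not intersect; hence they are skew.
Distance = |w · n| / |n| = |-548| / √24480 ≈ 3.502.

3.502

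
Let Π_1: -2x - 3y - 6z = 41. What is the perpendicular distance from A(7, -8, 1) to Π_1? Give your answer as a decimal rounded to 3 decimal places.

5.286

n·A − d = (-2)·(7) + (-3)·(-8) + (-6)·(1) − 41 = -37; |n| = √49.
Distance = |-37| / √49 = 37/√49 ≈ 5.286.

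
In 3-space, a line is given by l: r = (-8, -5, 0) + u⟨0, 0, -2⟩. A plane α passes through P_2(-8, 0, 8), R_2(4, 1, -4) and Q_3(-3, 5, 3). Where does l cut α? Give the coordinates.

P_2R_2 = (12, 1, -12), P_2Q_3 = (5, 5, -5); a normal to α is P_2R_2 × P_2Q_3 = (55, 0, 55).
Using P_2: α has equation 55x + 55z = 0.
Substitute r = (-8, -5, 0) + t(0, 0, -2) into the plane: -440 + (-110)t = 0, so t = -4.
Intersection: (-8, -5, 0) + (-4)·(0, 0, -2) = (-8, -5, 8).

(-8, -5, 8)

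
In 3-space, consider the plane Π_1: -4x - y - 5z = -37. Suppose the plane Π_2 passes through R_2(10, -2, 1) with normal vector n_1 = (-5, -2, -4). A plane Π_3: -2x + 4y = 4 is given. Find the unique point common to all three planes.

(8, 5, 0)

Π_2: n_1·r = n_1·R_2 gives -5x - 2y - 4z = -50.
Solving the 3×3 linear system -4x - y - 5z = -37, -5x - 2y - 4z = -50, -2x + 4y = 4 (e.g. by elimination or Cramer's rule, determinant = 48) gives (8, 5, 0).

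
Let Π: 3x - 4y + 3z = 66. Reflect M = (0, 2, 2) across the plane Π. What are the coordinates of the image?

(12, -14, 14)

λ = (n·M − d)/|n|² = (-2 − 66)/34 = -2.
Reflection = M − 2λn = (0, 2, 2) − (-4)·(3, -4, 3) = (12, -14, 14).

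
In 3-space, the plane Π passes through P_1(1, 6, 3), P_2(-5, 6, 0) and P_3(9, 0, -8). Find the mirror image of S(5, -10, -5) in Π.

P_1P_2 = (-6, 0, -3), P_1P_3 = (8, -6, -11); a normal to Π is P_1P_2 × P_1P_3 = (-18, -90, 36).
Using P_1: Π has equation -18x - 90y + 36z = -450.
λ = (n·S − d)/|n|² = (630 − (-450))/9720 = 1/9.
Reflection = S − 2λn = (5, -10, -5) − (2/9)·(-18, -90, 36) = (9, 10, -13).

(9, 10, -13)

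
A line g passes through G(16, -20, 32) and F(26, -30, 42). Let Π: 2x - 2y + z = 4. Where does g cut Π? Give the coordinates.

(-4, 0, 12)

A direction vector for g is F − G = (10, -10, 10).
Substitute r = (16, -20, 32) + t(10, -10, 10) into the plane: 104 + 50t = 4, so t = -2.
Intersection: (16, -20, 32) + (-2)·(10, -10, 10) = (-4, 0, 12).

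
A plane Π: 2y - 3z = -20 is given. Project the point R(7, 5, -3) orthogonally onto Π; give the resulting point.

Foot = R − λn with λ = (n·R − d)/|n|² = (19 − (-20))/13 = 3.
Foot = (7, 5, -3) − 3·(0, 2, -3) = (7, -1, 6).

(7, -1, 6)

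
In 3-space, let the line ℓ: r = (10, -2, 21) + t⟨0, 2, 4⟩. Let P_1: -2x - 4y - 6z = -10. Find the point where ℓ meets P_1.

Substitute r = (10, -2, 21) + t(0, 2, 4) into the plane: -138 + (-32)t = -10, so t = -4.
Intersection: (10, -2, 21) + (-4)·(0, 2, 4) = (10, -10, 5).

(10, -10, 5)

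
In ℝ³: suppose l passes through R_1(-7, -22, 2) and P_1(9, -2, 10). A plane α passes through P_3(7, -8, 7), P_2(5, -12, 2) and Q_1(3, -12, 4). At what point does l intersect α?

(1, -12, 6)

A direction vector for l is P_1 − R_1 = (16, 20, 8).
P_3P_2 = (-2, -4, -5), P_3Q_1 = (-4, -4, -3); a normal to α is P_3P_2 × P_3Q_1 = (-8, 14, -8).
Using P_3: α has equation -8x + 14y - 8z = -224.
Substitute r = (-7, -22, 2) + t(16, 20, 8) into the plane: -268 + 88t = -224, so t = 1/2.
Intersection: (-7, -22, 2) + (1/2)·(16, 20, 8) = (1, -12, 6).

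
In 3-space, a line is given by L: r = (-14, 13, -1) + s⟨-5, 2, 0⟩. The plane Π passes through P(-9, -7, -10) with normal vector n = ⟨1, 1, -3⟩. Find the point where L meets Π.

(6, 5, -1)

Π: n·r = n·P gives x + y - 3z = 14.
Substitute r = (-14, 13, -1) + t(-5, 2, 0) into the plane: 2 + (-3)t = 14, so t = -4.
Intersection: (-14, 13, -1) + (-4)·(-5, 2, 0) = (6, 5, -1).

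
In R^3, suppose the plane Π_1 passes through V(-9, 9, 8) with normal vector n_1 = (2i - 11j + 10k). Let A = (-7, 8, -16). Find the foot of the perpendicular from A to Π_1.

(-5, -3, -6)

Π_1: n_1·r = n_1·V gives 2x - 11y + 10z = -37.
Foot = A − λn with λ = (n·A − d)/|n|² = (-262 − (-37))/225 = -1.
Foot = (-7, 8, -16) − (-1)·(2, -11, 10) = (-5, -3, -6).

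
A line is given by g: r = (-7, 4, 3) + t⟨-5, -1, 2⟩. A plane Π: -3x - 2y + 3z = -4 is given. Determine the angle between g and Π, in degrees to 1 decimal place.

63.5

sin θ = |n·v| / (|n||v|) = |23| / (√22 · √30) = 0.89527.
θ ≈ 63.5°.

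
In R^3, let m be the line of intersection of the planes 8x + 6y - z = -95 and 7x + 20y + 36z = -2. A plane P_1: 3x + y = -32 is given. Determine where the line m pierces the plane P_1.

Direction of m: (8, 6, -1) × (7, 20, 36) = (236, -295, 118).
A point on m: solving the two plane equations with x = 2 gives (2, -17, 9).
Substitute r = (2, -17, 9) + t(236, -295, 118) into the plane: -11 + 413t = -32, so t = -3/59.
Intersection: (2, -17, 9) + (-3/59)·(236, -295, 118) = (-10, -2, 3).

(-10, -2, 3)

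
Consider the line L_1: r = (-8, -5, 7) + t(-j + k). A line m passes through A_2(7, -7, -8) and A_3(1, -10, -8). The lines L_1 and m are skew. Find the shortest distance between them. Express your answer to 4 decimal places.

A direction vector for m is A_3 − A_2 = (-6, -3, 0).
Common perpendicular direction n = (0, -1, 1) × (-6, -3, 0) = (3, -6, -6).
With w = (7, -7, -8) − (-8, -5, 7) = (15, -2, -15), w · n = 147.
Distance = |w · n| / |n| = |147| / √81 ≈ 16.3333.

16.3333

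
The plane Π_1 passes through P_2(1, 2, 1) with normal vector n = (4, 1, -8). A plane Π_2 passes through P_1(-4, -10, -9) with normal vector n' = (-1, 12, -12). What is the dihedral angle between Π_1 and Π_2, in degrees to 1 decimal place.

Π_1: n·r = n·P_2 gives 4x + y - 8z = -2.
Π_2: n'·r = n'·P_1 gives -x + 12y - 12z = -8.
cos θ = |n₁·n₂| / (|n₁||n₂|) = |104| / (√81 · √289).
θ = arccos(0.67974) ≈ 47.2°.

47.2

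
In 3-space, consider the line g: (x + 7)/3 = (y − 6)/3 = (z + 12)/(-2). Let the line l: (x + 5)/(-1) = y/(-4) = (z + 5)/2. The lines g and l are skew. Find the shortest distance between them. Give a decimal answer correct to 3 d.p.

4.279

g has direction (3, 3, -2) through (-7, 6, -12).
l has direction (-1, -4, 2) through (-5, 0, -5).
Common perpendicular direction n = (3, 3, -2) × (-1, -4, 2) = (-2, -4, -9).
With w = (-5, 0, -5) − (-7, 6, -12) = (2, -6, 7), w · n = -43.
Distance = |w · n| / |n| = |-43| / √101 ≈ 4.279.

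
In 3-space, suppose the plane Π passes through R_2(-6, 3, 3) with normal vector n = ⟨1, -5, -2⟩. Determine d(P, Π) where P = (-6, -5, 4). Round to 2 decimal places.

Π: n·r = n·R_2 gives x - 5y - 2z = -27.
n·P − d = (1)·(-6) + (-5)·(-5) + (-2)·(4) − (-27) = 38; |n| = √30.
Distance = |38| / √30 = 38/√30 ≈ 6.94.

6.94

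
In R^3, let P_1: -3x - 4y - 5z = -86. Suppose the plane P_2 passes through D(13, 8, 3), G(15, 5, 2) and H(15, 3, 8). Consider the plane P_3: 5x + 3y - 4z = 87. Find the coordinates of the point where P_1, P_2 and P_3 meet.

(11, 12, 1)

DG = (2, -3, -1), DH = (2, -5, 5); a normal to P_2 is DG × DH = (-20, -12, -4).
Using D: P_2 has equation -20x - 12y - 4z = -368.
Solving the 3×3 linear system -3x - 4y - 5z = -86, -20x - 12y - 4z = -368, 5x + 3y - 4z = 87 (e.g. by elimination or Cramer's rule, determinant = 220) gives (11, 12, 1).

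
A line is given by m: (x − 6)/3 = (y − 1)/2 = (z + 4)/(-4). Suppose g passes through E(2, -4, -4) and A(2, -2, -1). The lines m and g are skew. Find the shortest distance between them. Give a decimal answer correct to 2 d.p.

m has direction (3, 2, -4) through (6, 1, -4).
A direction vector for g is A − E = (0, 2, 3).
Common perpendicular direction n = (3, 2, -4) × (0, 2, 3) = (14, -9, 6).
With w = (2, -4, -4) − (6, 1, -4) = (-4, -5, 0), w · n = -11.
Distance = |w · n| / |n| = |-11| / √313 ≈ 0.62.

0.62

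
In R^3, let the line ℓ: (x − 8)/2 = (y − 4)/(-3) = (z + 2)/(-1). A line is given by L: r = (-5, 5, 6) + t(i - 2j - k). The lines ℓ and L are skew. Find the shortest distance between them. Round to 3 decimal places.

11.547

ℓ has direction (2, -3, -1) through (8, 4, -2).
Common perpendicular direction n = (2, -3, -1) × (1, -2, -1) = (1, 1, -1).
With w = (-5, 5, 6) − (8, 4, -2) = (-13, 1, 8), w · n = -20.
Distance = |w · n| / |n| = |-20| / √3 ≈ 11.547.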